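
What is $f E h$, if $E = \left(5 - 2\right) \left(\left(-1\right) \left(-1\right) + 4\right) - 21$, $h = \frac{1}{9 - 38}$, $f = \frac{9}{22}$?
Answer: $\frac{27}{319} \approx 0.08464$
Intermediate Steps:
$f = \frac{9}{22}$ ($f = 9 \cdot \frac{1}{22} = \frac{9}{22} \approx 0.40909$)
$h = - \frac{1}{29}$ ($h = \frac{1}{-29} = - \frac{1}{29} \approx -0.034483$)
$E = -6$ ($E = 3 \left(1 + 4\right) - 21 = 3 \cdot 5 - 21 = 15 - 21 = -6$)
$f E h = \frac{9}{22} \left(-6\right) \left(- \frac{1}{29}\right) = \left(- \frac{27}{11}\right) \left(- \frac{1}{29}\right) = \frac{27}{319}$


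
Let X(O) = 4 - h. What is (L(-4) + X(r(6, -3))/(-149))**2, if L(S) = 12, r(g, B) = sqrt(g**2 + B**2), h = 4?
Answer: 144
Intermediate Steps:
r(g, B) = sqrt(B**2 + g**2)
X(O) = 0 (X(O) = 4 - 1*4 = 4 - 4 = 0)
(L(-4) + X(r(6, -3))/(-149))**2 = (12 + 0/(-149))**2 = (12 + 0*(-1/149))**2 = (12 + 0)**2 = 12**2 = 144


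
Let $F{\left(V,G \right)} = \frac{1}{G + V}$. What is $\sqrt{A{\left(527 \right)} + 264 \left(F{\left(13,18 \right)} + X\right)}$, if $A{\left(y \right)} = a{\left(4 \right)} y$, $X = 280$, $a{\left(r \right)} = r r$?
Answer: $\frac{2 \sqrt{19787114}}{31} \approx 286.99$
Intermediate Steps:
$a{\left(r \right)} = r^{2}$
$A{\left(y \right)} = 16 y$ ($A{\left(y \right)} = 4^{2} y = 16 y$)
$\sqrt{A{\left(527 \right)} + 264 \left(F{\left(13,18 \right)} + X\right)} = \sqrt{16 \cdot 527 + 264 \left(\frac{1}{18 + 13} + 280\right)} = \sqrt{8432 + 264 \left(\frac{1}{31} + 280\right)} = \sqrt{8432 + 264 \cdot \frac{8681}{31}} = \sqrt{8432 + \frac{2291784}{31}} = \sqrt{\frac{2553176}{31}} = \frac{2 \sqrt{19787114}}{31}$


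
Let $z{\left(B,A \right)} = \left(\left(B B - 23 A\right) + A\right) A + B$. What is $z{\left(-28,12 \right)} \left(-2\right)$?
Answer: $-12424$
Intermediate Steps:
$z{\left(B,A \right)} = B + A \left(B^{2} - 22 A\right)$ ($z{\left(B,A \right)} = \left(\left(B^{2} - 23 A\right) + A\right) A + B = \left(B^{2} - 22 A\right) A + B = A \left(B^{2} - 22 A\right) + B = B + A \left(B^{2} - 22 A\right)$)
$z{\left(-28,12 \right)} \left(-2\right) = \left(-28 - 22 \cdot 12^{2} + 12 \left(-28\right)^{2}\right) \left(-2\right) = \left(-28 - 3168 + 12 \cdot 784\right) \left(-2\right) = \left(-28 - 3168 + 9408\right) \left(-2\right) = 6212 \left(-2\right) = -12424$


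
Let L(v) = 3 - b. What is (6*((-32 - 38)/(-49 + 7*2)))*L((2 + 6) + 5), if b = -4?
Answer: 84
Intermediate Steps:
L(v) = 7 (L(v) = 3 - 1*(-4) = 3 + 4 = 7)
(6*((-32 - 38)/(-49 + 7*2)))*L((2 + 6) + 5) = (6*((-32 - 38)/(-49 + 7*2)))*7 = (6*(-70/(-49 + 14)))*7 = (6*(-70/(-35)))*7 = (6*(-70*(-1/35)))*7 = (6*2)*7 = 12*7 = 84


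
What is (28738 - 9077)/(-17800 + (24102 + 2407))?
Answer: 19661/8709 ≈ 2.2575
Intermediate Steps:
(28738 - 9077)/(-17800 + (24102 + 2407)) = 19661/(-17800 + 26509) = 19661/8709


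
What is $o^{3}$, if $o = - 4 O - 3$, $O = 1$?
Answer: $-343$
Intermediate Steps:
$o = -7$ ($o = \left(-4\right) 1 - 3 = -4 - 3 = -7$)
$o^{3} = \left(-7\right)^{3} = -343$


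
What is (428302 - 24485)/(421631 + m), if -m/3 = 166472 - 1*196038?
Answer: 403817/510329 ≈ 0.79129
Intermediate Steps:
m = 88698 (m = -3*(166472 - 1*196038) = -3*(166472 - 196038) = -3*(-29566) = 88698)
(428302 - 24485)/(421631 + m) = (428302 - 24485)/(421631 + 88698) = 403817/510329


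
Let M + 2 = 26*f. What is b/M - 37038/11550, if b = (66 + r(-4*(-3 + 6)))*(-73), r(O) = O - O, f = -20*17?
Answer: -22653508/8510425 ≈ -2.6619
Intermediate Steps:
f = -340
r(O) = 0
b = -4818 (b = (66 + 0)*(-73) = 66*(-73) = -4818)
M = -8842 (M = -2 + 26*(-340) = -2 - 8840 = -8842)
b/M - 37038/11550 = -4818/(-8842) - 37038/11550 = -4818*(-1/8842) - 37038*1/11550 = 2409/4421 - 6173/1925 = -22653508/8510425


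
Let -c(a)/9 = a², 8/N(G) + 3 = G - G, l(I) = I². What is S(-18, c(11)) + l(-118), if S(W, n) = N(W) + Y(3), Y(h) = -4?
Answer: 41752/3 ≈ 13917.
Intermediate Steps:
N(G) = -8/3 (N(G) = 8/(-3 + (G - G)) = 8/(-3 + 0) = 8/(-3) = 8*(-⅓) = -8/3)
c(a) = -9*a²
S(W, n) = -20/3 (S(W, n) = -8/3 - 4 = -20/3)
S(-18, c(11)) + l(-118) = -20/3 + (-118)² = -20/3 + 13924 = 41752/3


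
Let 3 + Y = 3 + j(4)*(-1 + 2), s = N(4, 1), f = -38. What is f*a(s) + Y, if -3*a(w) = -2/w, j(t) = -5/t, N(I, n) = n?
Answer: -319/12 ≈ -26.583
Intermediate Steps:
s = 1
a(w) = 2/(3*w) (a(w) = -(-2)/(3*w) = 2/(3*w))
Y = -5/4 (Y = -3 + (3 + (-5/4)*(-1 + 2)) = -3 + (3 - 5*¼*1) = -3 + (3 - 5/4*1) = -3 + (3 - 5/4) = -3 + 7/4 = -5/4 ≈ -1.2500)
f*a(s) + Y = -76/(3*1) - 5/4 = -76/3 - 5/4 = -319/12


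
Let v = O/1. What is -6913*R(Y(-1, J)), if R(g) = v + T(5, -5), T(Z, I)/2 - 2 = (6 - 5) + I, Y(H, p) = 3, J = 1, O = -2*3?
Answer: 69130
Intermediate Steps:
O = -6
v = -6 (v = -6/1 = -6*1 = -6)
T(Z, I) = 6 + 2*I (T(Z, I) = 4 + 2*((6 - 5) + I) = 4 + 2*(1 + I) = 4 + (2 + 2*I) = 6 + 2*I)
R(g) = -10 (R(g) = -6 + (6 + 2*(-5)) = -6 + (6 - 10) = -6 - 4 = -10)
-6913*R(Y(-1, J)) = -6913*(-10) = 69130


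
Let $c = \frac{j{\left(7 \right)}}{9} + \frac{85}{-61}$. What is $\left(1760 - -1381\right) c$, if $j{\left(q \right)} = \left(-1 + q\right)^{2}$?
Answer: $\frac{499419}{61} \approx 8187.2$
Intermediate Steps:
$c = \frac{159}{61}$ ($c = \frac{\left(-1 + 7\right)^{2}}{9} + \frac{85}{-61} = 6^{2} \cdot \frac{1}{9} + 85 \left(- \frac{1}{61}\right) = 36 \cdot \frac{1}{9} - \frac{85}{61} = 4 - \frac{85}{61} = \frac{159}{61} \approx 2.6066$)
$\left(1760 - -1381\right) c = \left(1760 - -1381\right) \frac{159}{61} = \left(1760 + 1381\right) \frac{159}{61} = 3141 \cdot \frac{159}{61} = \frac{499419}{61}$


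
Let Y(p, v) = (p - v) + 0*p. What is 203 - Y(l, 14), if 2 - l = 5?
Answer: 220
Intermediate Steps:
l = -3 (l = 2 - 1*5 = 2 - 5 = -3)
Y(p, v) = p - v (Y(p, v) = (p - v) + 0 = p - v)
203 - Y(l, 14) = 203 - (-3 - 1*14) = 203 - (-3 - 14) = 203 - 1*(-17) = 203 + 17 = 220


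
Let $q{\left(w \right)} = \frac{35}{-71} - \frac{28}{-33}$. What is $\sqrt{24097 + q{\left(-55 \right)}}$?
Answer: $\frac{2 \sqrt{33071505918}}{2343} \approx 155.23$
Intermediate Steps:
$q{\left(w \right)} = \frac{833}{2343}$ ($q{\left(w \right)} = 35 \left(- \frac{1}{71}\right) - - \frac{28}{33} = - \frac{35}{71} + \frac{28}{33} = \frac{833}{2343}$)
$\sqrt{24097 + q{\left(-55 \right)}} = \sqrt{24097 + \frac{833}{2343}} = \sqrt{\frac{56460104}{2343}} = \frac{2 \sqrt{33071505918}}{2343}$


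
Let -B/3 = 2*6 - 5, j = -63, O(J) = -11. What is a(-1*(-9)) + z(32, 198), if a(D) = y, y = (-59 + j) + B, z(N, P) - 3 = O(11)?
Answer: -151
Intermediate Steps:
B = -21 (B = -3*(2*6 - 5) = -3*(12 - 5) = -3*7 = -21)
z(N, P) = -8 (z(N, P) = 3 - 11 = -8)
y = -143 (y = (-59 - 63) - 21 = -122 - 21 = -143)
a(D) = -143
a(-1*(-9)) + z(32, 198) = -143 - 8 = -151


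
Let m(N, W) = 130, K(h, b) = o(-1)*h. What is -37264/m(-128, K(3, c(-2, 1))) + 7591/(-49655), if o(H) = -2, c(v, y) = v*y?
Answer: -37026615/129103 ≈ -286.80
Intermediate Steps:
K(h, b) = -2*h
-37264/m(-128, K(3, c(-2, 1))) + 7591/(-49655) = -37264/130 + 7591/(-49655) = -37264*1/130 + 7591*(-1/49655) = -18632/65 - 7591/49655 = -37026615/129103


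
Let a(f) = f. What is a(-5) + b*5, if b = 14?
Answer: 65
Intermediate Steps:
a(-5) + b*5 = -5 + 14*5 = -5 + 70 = 65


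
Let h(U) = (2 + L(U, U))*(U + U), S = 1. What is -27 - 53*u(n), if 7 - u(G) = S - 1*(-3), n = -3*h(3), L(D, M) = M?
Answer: -186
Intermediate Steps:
h(U) = 2*U*(2 + U) (h(U) = (2 + U)*(U + U) = (2 + U)*(2*U) = 2*U*(2 + U))
n = -90 (n = -6*3*(2 + 3) = -6*3*5 = -3*30 = -90)
u(G) = 3 (u(G) = 7 - (1 - 1*(-3)) = 7 - (1 + 3) = 7 - 1*4 = 7 - 4 = 3)
-27 - 53*u(n) = -27 - 53*3 = -27 - 159 = -186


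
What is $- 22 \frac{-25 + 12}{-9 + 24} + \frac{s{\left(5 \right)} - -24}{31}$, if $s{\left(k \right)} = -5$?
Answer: $\frac{9151}{465} \approx 19.68$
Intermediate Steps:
$- 22 \frac{-25 + 12}{-9 + 24} + \frac{s{\left(5 \right)} - -24}{31} = - 22 \frac{-25 + 12}{-9 + 24} + \frac{-5 - -24}{31} = - 22 \left(- \frac{13}{15}\right) + \left(-5 + 24\right) \frac{1}{31} = - 22 \left(\left(-13\right) \frac{1}{15}\right) + 19 \cdot \frac{1}{31} = \left(-22\right) \left(- \frac{13}{15}\right) + \frac{19}{31} = \frac{286}{15} + \frac{19}{31} = \frac{9151}{465}$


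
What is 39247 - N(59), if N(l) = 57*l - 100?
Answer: 35984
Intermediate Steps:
N(l) = -100 + 57*l
39247 - N(59) = 39247 - (-100 + 57*59) = 39247 - (-100 + 3363) = 39247 - 1*3263 = 39247 - 3263 = 35984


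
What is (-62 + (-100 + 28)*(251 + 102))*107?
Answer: -2726146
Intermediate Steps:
(-62 + (-100 + 28)*(251 + 102))*107 = (-62 - 72*353)*107 = (-62 - 25416)*107 = -25478*107 = -2726146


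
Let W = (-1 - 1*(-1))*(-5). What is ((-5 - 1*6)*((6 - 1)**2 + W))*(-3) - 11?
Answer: 814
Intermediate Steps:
W = 0 (W = (-1 + 1)*(-5) = 0*(-5) = 0)
((-5 - 1*6)*((6 - 1)**2 + W))*(-3) - 11 = ((-5 - 1*6)*((6 - 1)**2 + 0))*(-3) - 11 = ((-5 - 6)*(5**2 + 0))*(-3) - 11 = -11*(25 + 0)*(-3) - 11 = -11*25*(-3) - 11 = -275*(-3) - 11 = 825 - 11 = 814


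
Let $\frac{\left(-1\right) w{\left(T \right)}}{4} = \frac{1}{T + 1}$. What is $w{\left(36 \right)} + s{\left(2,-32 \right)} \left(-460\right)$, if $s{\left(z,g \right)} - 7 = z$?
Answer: $- \frac{153184}{37} \approx -4140.1$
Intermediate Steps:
$s{\left(z,g \right)} = 7 + z$
$w{\left(T \right)} = - \frac{4}{1 + T}$ ($w{\left(T \right)} = - \frac{4}{T + 1} = - \frac{4}{1 + T}$)
$w{\left(36 \right)} + s{\left(2,-32 \right)} \left(-460\right) = - \frac{4}{1 + 36} + \left(7 + 2\right) \left(-460\right) = - \frac{4}{37} + 9 \left(-460\right) = \left(-4\right) \frac{1}{37} - 4140 = - \frac{4}{37} - 4140 = - \frac{153184}{37}$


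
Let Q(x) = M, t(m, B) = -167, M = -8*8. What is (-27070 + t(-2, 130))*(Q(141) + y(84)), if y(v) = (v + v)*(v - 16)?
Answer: -309412320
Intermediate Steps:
M = -64
Q(x) = -64
y(v) = 2*v*(-16 + v) (y(v) = (2*v)*(-16 + v) = 2*v*(-16 + v))
(-27070 + t(-2, 130))*(Q(141) + y(84)) = (-27070 - 167)*(-64 + 2*84*(-16 + 84)) = -27237*(-64 + 2*84*68) = -27237*(-64 + 11424) = -27237*11360 = -309412320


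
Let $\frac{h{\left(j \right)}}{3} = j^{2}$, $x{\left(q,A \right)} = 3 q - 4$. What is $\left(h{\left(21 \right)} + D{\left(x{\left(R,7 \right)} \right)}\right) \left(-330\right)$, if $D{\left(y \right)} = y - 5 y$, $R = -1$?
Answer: $-445830$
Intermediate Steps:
$x{\left(q,A \right)} = -4 + 3 q$
$h{\left(j \right)} = 3 j^{2}$
$D{\left(y \right)} = - 4 y$
$\left(h{\left(21 \right)} + D{\left(x{\left(R,7 \right)} \right)}\right) \left(-330\right) = \left(3 \cdot 21^{2} - 4 \left(-4 + 3 \left(-1\right)\right)\right) \left(-330\right) = \left(3 \cdot 441 - 4 \left(-4 - 3\right)\right) \left(-330\right) = \left(1323 - -28\right) \left(-330\right) = \left(1323 + 28\right) \left(-330\right) = 1351 \left(-330\right) = -445830$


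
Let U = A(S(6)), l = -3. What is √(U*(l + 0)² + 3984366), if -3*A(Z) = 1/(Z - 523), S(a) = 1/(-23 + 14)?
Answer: √22078631097435/2354 ≈ 1996.1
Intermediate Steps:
S(a) = -⅑ (S(a) = 1/(-9) = -⅑)
A(Z) = -1/(3*(-523 + Z)) (A(Z) = -1/(3*(Z - 523)) = -1/(3*(-523 + Z)))
U = 3/4708 (U = -1/(-1569 + 3*(-⅑)) = -1/(-1569 - ⅓) = -1/(-4708/3) = -1*(-3/4708) = 3/4708 ≈ 0.00063721)
√(U*(l + 0)² + 3984366) = √(3*(-3 + 0)²/4708 + 3984366) = √((3/4708)*(-3)² + 3984366) = √((3/4708)*9 + 3984366) = √(27/4708 + 3984366) = √(18758395155/4708) = √22078631097435/2354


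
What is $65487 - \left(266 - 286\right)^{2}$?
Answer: $65087$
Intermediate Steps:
$65487 - \left(266 - 286\right)^{2} = 65487 - \left(-20\right)^{2} = 65487 - 400 = 65087$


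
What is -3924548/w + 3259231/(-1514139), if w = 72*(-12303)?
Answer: 254602684723/111770712702 ≈ 2.2779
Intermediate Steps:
w = -885816
-3924548/w + 3259231/(-1514139) = -3924548/(-885816) + 3259231/(-1514139) = -3924548*(-1/885816) + 3259231*(-1/1514139) = 981137/221454 - 3259231/1514139 = 254602684723/111770712702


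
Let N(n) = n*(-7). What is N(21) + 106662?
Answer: 106515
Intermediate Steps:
N(n) = -7*n
N(21) + 106662 = -7*21 + 106662 = -147 + 106662 = 106515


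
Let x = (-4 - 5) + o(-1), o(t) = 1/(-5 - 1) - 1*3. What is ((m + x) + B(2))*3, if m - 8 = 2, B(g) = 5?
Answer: 17/2 ≈ 8.5000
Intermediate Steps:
m = 10 (m = 8 + 2 = 10)
o(t) = -19/6 (o(t) = 1/(-6) - 3 = -⅙ - 3 = -19/6)
x = -73/6 (x = (-4 - 5) - 19/6 = -9 - 19/6 = -73/6 ≈ -12.167)
((m + x) + B(2))*3 = ((10 - 73/6) + 5)*3 = (-13/6 + 5)*3 = (17/6)*3 = 17/2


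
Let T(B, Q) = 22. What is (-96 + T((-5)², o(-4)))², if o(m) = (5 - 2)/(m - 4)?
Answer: 5476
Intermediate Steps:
o(m) = 3/(-4 + m)
(-96 + T((-5)², o(-4)))² = (-96 + 22)² = (-74)² = 5476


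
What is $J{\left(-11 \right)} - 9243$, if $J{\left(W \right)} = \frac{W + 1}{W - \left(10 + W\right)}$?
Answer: $-9242$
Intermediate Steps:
$J{\left(W \right)} = - \frac{1}{10} - \frac{W}{10}$ ($J{\left(W \right)} = \frac{1 + W}{-10} = \left(1 + W\right) \left(- \frac{1}{10}\right) = - \frac{1}{10} - \frac{W}{10}$)
$J{\left(-11 \right)} - 9243 = \left(- \frac{1}{10} - - \frac{11}{10}\right) - 9243 = \left(- \frac{1}{10} + \frac{11}{10}\right) - 9243 = 1 - 9243 = -9242$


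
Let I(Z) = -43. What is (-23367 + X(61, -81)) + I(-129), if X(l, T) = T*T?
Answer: -16849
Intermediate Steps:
X(l, T) = T**2
(-23367 + X(61, -81)) + I(-129) = (-23367 + (-81)**2) - 43 = (-23367 + 6561) - 43 = -16806 - 43 = -16849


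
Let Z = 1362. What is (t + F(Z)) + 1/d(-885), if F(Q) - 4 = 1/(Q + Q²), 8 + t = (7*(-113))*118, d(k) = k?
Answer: -17039264009949/182546590 ≈ -93342.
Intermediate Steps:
t = -93346 (t = -8 + (7*(-113))*118 = -8 - 791*118 = -8 - 93338 = -93346)
F(Q) = 4 + 1/(Q + Q²)
(t + F(Z)) + 1/d(-885) = (-93346 + (1 + 4*1362 + 4*1362²)/(1362*(1 + 1362))) + 1/(-885) = (-93346 + (1/1362)*(1 + 5448 + 4*1855044)/1363) - 1/885 = (-93346 + (1/1362)*(1/1363)*(1 + 5448 + 7420176)) - 1/885 = (-93346 + (1/1362)*(1/1363)*7425625) - 1/885 = (-93346 + 7425625/1856406) - 1/885 = -173280648851/1856406 - 1/885 = -17039264009949/182546590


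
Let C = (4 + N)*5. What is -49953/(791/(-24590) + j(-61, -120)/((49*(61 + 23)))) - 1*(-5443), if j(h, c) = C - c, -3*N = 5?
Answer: 7583945077267/27109 ≈ 2.7976e+8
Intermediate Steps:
N = -5/3 (N = -⅓*5 = -5/3 ≈ -1.6667)
C = 35/3 (C = (4 - 5/3)*5 = (7/3)*5 = 35/3 ≈ 11.667)
j(h, c) = 35/3 - c
-49953/(791/(-24590) + j(-61, -120)/((49*(61 + 23)))) - 1*(-5443) = -49953/(791/(-24590) + (35/3 - 1*(-120))/((49*(61 + 23)))) - 1*(-5443) = -49953/(791*(-1/24590) + (35/3 + 120)/((49*84))) + 5443 = -49953/(-791/24590 + (395/3)/4116) + 5443 = -49953/(-791/24590 + (395/3)*(1/4116)) + 5443 = -49953/(-791/24590 + 395/12348) + 5443 = -49953/(-27109/151818660) + 5443 = -49953*(-151818660/27109) + 5443 = 7583797522980/27109 + 5443 = 7583945077267/27109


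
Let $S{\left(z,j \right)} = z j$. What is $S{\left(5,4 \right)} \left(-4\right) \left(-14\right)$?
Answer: $1120$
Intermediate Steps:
$S{\left(z,j \right)} = j z$
$S{\left(5,4 \right)} \left(-4\right) \left(-14\right) = 4 \cdot 5 \left(-4\right) \left(-14\right) = 20 \left(-4\right) \left(-14\right) = \left(-80\right) \left(-14\right) = 1120$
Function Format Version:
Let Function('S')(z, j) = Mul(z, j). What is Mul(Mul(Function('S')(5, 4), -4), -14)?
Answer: 1120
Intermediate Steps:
Function('S')(z, j) = Mul(j, z)
Mul(Mul(Function('S')(5, 4), -4), -14) = Mul(Mul(Mul(4, 5), -4), -14) = Mul(Mul(20, -4), -14) = Mul(-80, -14) = 1120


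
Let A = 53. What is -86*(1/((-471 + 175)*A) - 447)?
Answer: 301539091/7844 ≈ 38442.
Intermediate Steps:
-86*(1/((-471 + 175)*A) - 447) = -86*(1/((-471 + 175)*53) - 447) = -86*((1/53)/(-296) - 447) = -86*(-1/296*1/53 - 447) = -86*(-1/15688 - 447) = -86*(-7012537/15688) = 301539091/7844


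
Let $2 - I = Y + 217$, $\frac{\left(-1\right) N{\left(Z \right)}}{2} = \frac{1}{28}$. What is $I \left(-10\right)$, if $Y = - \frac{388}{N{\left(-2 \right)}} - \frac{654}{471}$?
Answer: $\frac{8863610}{157} \approx 56456.0$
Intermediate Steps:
$N{\left(Z \right)} = - \frac{1}{14}$ ($N{\left(Z \right)} = - \frac{2}{28} = \left(-2\right) \frac{1}{28} = - \frac{1}{14}$)
$Y = \frac{852606}{157}$ ($Y = - \frac{388}{- \frac{1}{14}} - \frac{654}{471} = \left(-388\right) \left(-14\right) - \frac{218}{157} = 5432 - \frac{218}{157} = \frac{852606}{157} \approx 5430.6$)
$I = - \frac{886361}{157}$ ($I = 2 - \left(\frac{852606}{157} + 217\right) = 2 - \frac{886675}{157} = - \frac{886361}{157} \approx -5645.6$)
$I \left(-10\right) = \left(- \frac{886361}{157}\right) \left(-10\right) = \frac{8863610}{157}$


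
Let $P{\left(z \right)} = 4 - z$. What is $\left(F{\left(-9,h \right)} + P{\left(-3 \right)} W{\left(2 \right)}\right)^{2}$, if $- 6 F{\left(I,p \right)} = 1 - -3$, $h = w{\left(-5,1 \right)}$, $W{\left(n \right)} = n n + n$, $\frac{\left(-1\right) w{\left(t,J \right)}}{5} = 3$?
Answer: $\frac{15376}{9} \approx 1708.4$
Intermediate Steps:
$w{\left(t,J \right)} = -15$ ($w{\left(t,J \right)} = \left(-5\right) 3 = -15$)
$W{\left(n \right)} = n + n^{2}$ ($W{\left(n \right)} = n^{2} + n = n + n^{2}$)
$h = -15$
$F{\left(I,p \right)} = - \frac{2}{3}$ ($F{\left(I,p \right)} = - \frac{1 - -3}{6} = - \frac{1 + 3}{6} = \left(- \frac{1}{6}\right) 4 = - \frac{2}{3}$)
$\left(F{\left(-9,h \right)} + P{\left(-3 \right)} W{\left(2 \right)}\right)^{2} = \left(- \frac{2}{3} + \left(4 - -3\right) 2 \left(1 + 2\right)\right)^{2} = \left(- \frac{2}{3} + \left(4 + 3\right) 2 \cdot 3\right)^{2} = \left(- \frac{2}{3} + 7 \cdot 6\right)^{2} = \left(- \frac{2}{3} + 42\right)^{2} = \left(\frac{124}{3}\right)^{2} = \frac{15376}{9}$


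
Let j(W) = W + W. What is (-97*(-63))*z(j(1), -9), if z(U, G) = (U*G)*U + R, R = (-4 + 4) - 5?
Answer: -250551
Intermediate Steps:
j(W) = 2*W
R = -5 (R = 0 - 5 = -5)
z(U, G) = -5 + G*U² (z(U, G) = (U*G)*U - 5 = (G*U)*U - 5 = G*U² - 5 = -5 + G*U²)
(-97*(-63))*z(j(1), -9) = (-97*(-63))*(-5 - 9*(2*1)²) = 6111*(-5 - 9*2²) = 6111*(-5 - 9*4) = 6111*(-5 - 36) = 6111*(-41) = -250551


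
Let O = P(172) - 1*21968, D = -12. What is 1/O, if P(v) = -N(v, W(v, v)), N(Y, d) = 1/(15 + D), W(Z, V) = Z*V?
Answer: -3/65905 ≈ -4.5520e-5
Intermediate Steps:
W(Z, V) = V*Z
N(Y, d) = 1/3 (N(Y, d) = 1/(15 - 12) = 1/3)
P(v) = -1/3 (P(v) = -1*1/3 = -1/3)
O = -65905/3 (O = -1/3 - 1*21968 = -1/3 - 21968 = -65905/3 ≈ -21968.)
1/O = 1/(-65905/3) = -3/65905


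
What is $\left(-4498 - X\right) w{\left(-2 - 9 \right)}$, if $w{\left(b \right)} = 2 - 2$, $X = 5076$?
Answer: $0$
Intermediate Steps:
$w{\left(b \right)} = 0$
$\left(-4498 - X\right) w{\left(-2 - 9 \right)} = \left(-4498 - 5076\right) 0 = \left(-9574\right) 0 = 0$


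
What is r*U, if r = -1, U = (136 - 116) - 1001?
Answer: 981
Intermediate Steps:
U = -981 (U = 20 - 1001 = -981)
r*U = -1*(-981) = 981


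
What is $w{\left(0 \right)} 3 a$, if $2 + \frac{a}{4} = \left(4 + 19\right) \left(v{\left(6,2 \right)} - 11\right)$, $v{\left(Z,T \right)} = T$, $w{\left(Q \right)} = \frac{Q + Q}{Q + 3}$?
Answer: $0$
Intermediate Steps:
$w{\left(Q \right)} = \frac{2 Q}{3 + Q}$
$a = -836$ ($a = -8 + 4 \left(4 + 19\right) \left(2 - 11\right) = -8 + 4 \cdot 23 \left(-9\right) = -8 + 4 \left(-207\right) = -8 - 828 = -836$)
$w{\left(0 \right)} 3 a = 2 \cdot 0 \frac{1}{3 + 0} \cdot 3 \left(-836\right) = 2 \cdot 0 \cdot \frac{1}{3} \cdot 3 \left(-836\right) = 0 \cdot 3 \left(-836\right) = 0 \left(-836\right) = 0$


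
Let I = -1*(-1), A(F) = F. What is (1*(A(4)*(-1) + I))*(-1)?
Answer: 3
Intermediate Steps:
I = 1
(1*(A(4)*(-1) + I))*(-1) = (1*(4*(-1) + 1))*(-1) = (1*(-4 + 1))*(-1) = (1*(-3))*(-1) = -3*(-1) = 3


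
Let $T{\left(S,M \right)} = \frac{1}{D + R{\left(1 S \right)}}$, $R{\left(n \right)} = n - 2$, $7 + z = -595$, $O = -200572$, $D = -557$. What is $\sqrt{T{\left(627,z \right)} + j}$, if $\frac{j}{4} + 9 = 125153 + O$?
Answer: $\frac{i \sqrt{348779055}}{34} \approx 549.28 i$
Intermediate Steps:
$z = -602$ ($z = -7 - 595 = -602$)
$R{\left(n \right)} = -2 + n$
$j = -301712$ ($j = -36 + 4 \left(125153 - 200572\right) = -36 + 4 \left(-75419\right) = -36 - 301676 = -301712$)
$T{\left(S,M \right)} = \frac{1}{-559 + S}$ ($T{\left(S,M \right)} = \frac{1}{-557 + \left(-2 + 1 S\right)} = \frac{1}{-557 + \left(-2 + S\right)} = \frac{1}{-559 + S}$)
$\sqrt{T{\left(627,z \right)} + j} = \sqrt{\frac{1}{-559 + 627} - 301712} = \sqrt{\frac{1}{68} - 301712} = \sqrt{- \frac{20516415}{68}} = \frac{i \sqrt{348779055}}{34}$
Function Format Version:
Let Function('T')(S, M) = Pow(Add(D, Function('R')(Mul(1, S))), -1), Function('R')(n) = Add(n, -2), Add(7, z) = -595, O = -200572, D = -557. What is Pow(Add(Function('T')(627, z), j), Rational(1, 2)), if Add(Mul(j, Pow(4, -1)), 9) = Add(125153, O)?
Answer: Mul(Rational(1, 34), I, Pow(348779055, Rational(1, 2))) ≈ Mul(549.28, I)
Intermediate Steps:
z = -602 (z = Add(-7, -595) = -602)
Function('R')(n) = Add(-2, n)
j = -301712 (j = Add(-36, Mul(4, Add(125153, -200572))) = Add(-36, Mul(4, -75419)) = Add(-36, -301676) = -301712)
Function('T')(S, M) = Pow(Add(-559, S), -1) (Function('T')(S, M) = Pow(Add(-557, Add(-2, Mul(1, S))), -1) = Pow(Add(-557, Add(-2, S)), -1) = Pow(Add(-559, S), -1))
Pow(Add(Function('T')(627, z), j), Rational(1, 2)) = Pow(Add(Pow(Add(-559, 627), -1), -301712), Rational(1, 2)) = Pow(Add(Pow(68, -1), -301712), Rational(1, 2)) = Pow(Add(Rational(1, 68), -301712), Rational(1, 2)) = Pow(Rational(-20516415, 68), Rational(1, 2)) = Mul(Rational(1, 34), I, Pow(348779055, Rational(1, 2)))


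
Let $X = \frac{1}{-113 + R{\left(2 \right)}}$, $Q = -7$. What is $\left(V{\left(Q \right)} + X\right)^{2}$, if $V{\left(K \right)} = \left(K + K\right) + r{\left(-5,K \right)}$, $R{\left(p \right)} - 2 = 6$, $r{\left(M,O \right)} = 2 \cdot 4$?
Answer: $\frac{398161}{11025} \approx 36.114$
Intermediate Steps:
$r{\left(M,O \right)} = 8$
$R{\left(p \right)} = 8$ ($R{\left(p \right)} = 2 + 6 = 8$)
$V{\left(K \right)} = 8 + 2 K$ ($V{\left(K \right)} = \left(K + K\right) + 8 = 2 K + 8 = 8 + 2 K$)
$X = - \frac{1}{105}$ ($X = \frac{1}{-113 + 8} = \frac{1}{-105} = - \frac{1}{105} \approx -0.0095238$)
$\left(V{\left(Q \right)} + X\right)^{2} = \left(\left(8 + 2 \left(-7\right)\right) - \frac{1}{105}\right)^{2} = \left(\left(8 - 14\right) - \frac{1}{105}\right)^{2} = \left(-6 - \frac{1}{105}\right)^{2} = \left(- \frac{631}{105}\right)^{2} = \frac{398161}{11025}$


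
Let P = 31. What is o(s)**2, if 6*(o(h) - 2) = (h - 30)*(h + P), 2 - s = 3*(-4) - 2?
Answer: 104329/9 ≈ 11592.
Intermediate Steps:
s = 16 (s = 2 - (3*(-4) - 2) = 2 - (-12 - 2) = 2 - 1*(-14) = 2 + 14 = 16)
o(h) = 2 + (-30 + h)*(31 + h)/6 (o(h) = 2 + ((h - 30)*(h + 31))/6 = 2 + ((-30 + h)*(31 + h))/6 = 2 + (-30 + h)*(31 + h)/6)
o(s)**2 = (-153 + (1/6)*16 + (1/6)*16**2)**2 = (-153 + 8/3 + (1/6)*256)**2 = (-153 + 8/3 + 128/3)**2 = (-323/3)**2 = 104329/9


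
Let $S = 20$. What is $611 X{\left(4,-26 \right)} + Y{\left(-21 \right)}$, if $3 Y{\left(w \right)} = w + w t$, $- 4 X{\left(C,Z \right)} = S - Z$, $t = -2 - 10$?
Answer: $- \frac{13899}{2} \approx -6949.5$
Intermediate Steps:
$t = -12$ ($t = -2 - 10 = -12$)
$X{\left(C,Z \right)} = -5 + \frac{Z}{4}$ ($X{\left(C,Z \right)} = - \frac{20 - Z}{4} = -5 + \frac{Z}{4}$)
$Y{\left(w \right)} = - \frac{11 w}{3}$ ($Y{\left(w \right)} = \frac{w + w \left(-12\right)}{3} = \frac{w - 12 w}{3} = \frac{\left(-11\right) w}{3} = - \frac{11 w}{3}$)
$611 X{\left(4,-26 \right)} + Y{\left(-21 \right)} = 611 \left(-5 + \frac{1}{4} \left(-26\right)\right) - -77 = 611 \left(-5 - \frac{13}{2}\right) + 77 = 611 \left(- \frac{23}{2}\right) + 77 = - \frac{14053}{2} + 77 = - \frac{13899}{2}$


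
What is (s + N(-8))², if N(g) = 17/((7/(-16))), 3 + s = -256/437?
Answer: 16856607889/9357481 ≈ 1801.4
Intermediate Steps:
s = -1567/437 (s = -3 - 256/437 = -1567/437 ≈ -3.5858)
N(g) = -272/7 (N(g) = 17/((7*(-1/16))) = 17/(-7/16) = 17*(-16/7) = -272/7)
(s + N(-8))² = (-1567/437 - 272/7)² = (-129833/3059)² = 16856607889/9357481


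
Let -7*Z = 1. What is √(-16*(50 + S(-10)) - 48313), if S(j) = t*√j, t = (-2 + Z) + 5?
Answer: √(-2406537 - 2240*I*√10)/7 ≈ 0.32615 - 221.61*I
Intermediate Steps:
Z = -⅐ (Z = -⅐*1 = -⅐ ≈ -0.14286)
t = 20/7 (t = (-2 - ⅐) + 5 = -15/7 + 5 = 20/7 ≈ 2.8571)
S(j) = 20*√j/7
√(-16*(50 + S(-10)) - 48313) = √(-16*(50 + 20*√(-10)/7) - 48313) = √(-16*(50 + 20*(I*√10)/7) - 48313) = √(-16*(50 + 20*I*√10/7) - 48313) = √((-800 - 320*I*√10/7) - 48313) = √(-49113 - 320*I*√10/7)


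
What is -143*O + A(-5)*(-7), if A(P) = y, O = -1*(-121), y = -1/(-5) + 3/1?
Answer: -86627/5 ≈ -17325.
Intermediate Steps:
y = 16/5 (y = -1*(-1/5) + 3*1 = 1/5 + 3 = 16/5 ≈ 3.2000)
O = 121
A(P) = 16/5
-143*O + A(-5)*(-7) = -143*121 + (16/5)*(-7) = -17303 - 112/5 = -86627/5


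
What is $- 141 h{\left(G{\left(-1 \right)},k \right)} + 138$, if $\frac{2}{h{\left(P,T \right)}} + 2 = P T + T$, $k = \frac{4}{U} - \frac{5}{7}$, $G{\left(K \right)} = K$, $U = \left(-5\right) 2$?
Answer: $279$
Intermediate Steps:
$U = -10$
$k = - \frac{39}{35}$ ($k = \frac{4}{-10} - \frac{5}{7} = 4 \left(- \frac{1}{10}\right) - \frac{5}{7} = - \frac{2}{5} - \frac{5}{7} = - \frac{39}{35} \approx -1.1143$)
$h{\left(P,T \right)} = \frac{2}{-2 + T + P T}$ ($h{\left(P,T \right)} = \frac{2}{-2 + \left(P T + T\right)} = \frac{2}{-2 + \left(T + P T\right)} = \frac{2}{-2 + T + P T}$)
$- 141 h{\left(G{\left(-1 \right)},k \right)} + 138 = - 141 \frac{2}{-2 - \frac{39}{35} - - \frac{39}{35}} + 138 = - 141 \frac{2}{-2 - \frac{39}{35} + \frac{39}{35}} + 138 = - 141 \frac{2}{-2} + 138 = - 141 \cdot 2 \left(- \frac{1}{2}\right) + 138 = \left(-141\right) \left(-1\right) + 138 = 141 + 138 = 279$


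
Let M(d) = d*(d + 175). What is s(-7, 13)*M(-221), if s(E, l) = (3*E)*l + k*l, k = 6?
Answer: -1982370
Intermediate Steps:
s(E, l) = 6*l + 3*E*l (s(E, l) = (3*E)*l + 6*l = 3*E*l + 6*l = 6*l + 3*E*l)
M(d) = d*(175 + d)
s(-7, 13)*M(-221) = (3*13*(2 - 7))*(-221*(175 - 221)) = (3*13*(-5))*(-221*(-46)) = -195*10166 = -1982370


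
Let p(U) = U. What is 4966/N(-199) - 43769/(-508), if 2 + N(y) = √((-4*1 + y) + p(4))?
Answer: (-2435190*I + 43769*√199)/(508*(√199 + 2*I)) ≈ 37.233 - 345.09*I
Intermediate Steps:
N(y) = -2 + √y (N(y) = -2 + √((-4*1 + y) + 4) = -2 + √((-4 + y) + 4) = -2 + √y)
4966/N(-199) - 43769/(-508) = 4966/(-2 + √(-199)) - 43769/(-508) = 4966/(-2 + I*√199) - 43769*(-1/508) = 4966/(-2 + I*√199) + 43769/508 = 43769/508 + 4966/(-2 + I*√199)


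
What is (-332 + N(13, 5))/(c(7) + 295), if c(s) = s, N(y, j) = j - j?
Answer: -166/151 ≈ -1.0993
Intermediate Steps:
N(y, j) = 0
(-332 + N(13, 5))/(c(7) + 295) = (-332 + 0)/(7 + 295) = -332/302 = -332*1/302 = -166/151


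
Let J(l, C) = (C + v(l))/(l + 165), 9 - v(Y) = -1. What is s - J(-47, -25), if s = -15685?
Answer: -1850815/118 ≈ -15685.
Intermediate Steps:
v(Y) = 10 (v(Y) = 9 - 1*(-1) = 9 + 1 = 10)
J(l, C) = (10 + C)/(165 + l) (J(l, C) = (C + 10)/(l + 165) = (10 + C)/(165 + l))
s - J(-47, -25) = -15685 - (10 - 25)/(165 - 47) = -15685 - (-15)/118 = -15685 - 1*(-15/118) = -15685 + 15/118 = -1850815/118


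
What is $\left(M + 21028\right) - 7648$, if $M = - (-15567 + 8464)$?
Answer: $20483$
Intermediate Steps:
$M = 7103$ ($M = \left(-1\right) \left(-7103\right) = 7103$)
$\left(M + 21028\right) - 7648 = \left(7103 + 21028\right) - 7648 = 28131 - 7648 = 20483$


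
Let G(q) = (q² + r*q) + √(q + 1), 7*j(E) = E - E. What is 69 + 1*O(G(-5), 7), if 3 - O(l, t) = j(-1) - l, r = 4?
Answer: 77 + 2*I ≈ 77.0 + 2.0*I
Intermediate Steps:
j(E) = 0 (j(E) = (E - E)/7 = (⅐)*0 = 0)
G(q) = q² + √(1 + q) + 4*q (G(q) = (q² + 4*q) + √(q + 1) = (q² + 4*q) + √(1 + q) = q² + √(1 + q) + 4*q)
O(l, t) = 3 + l (O(l, t) = 3 - (0 - l) = 3 - (-1)*l = 3 + l)
69 + 1*O(G(-5), 7) = 69 + 1*(3 + ((-5)² + √(1 - 5) + 4*(-5))) = 69 + 1*(3 + (25 + √(-4) - 20)) = 69 + 1*(3 + (25 + 2*I - 20)) = 69 + 1*(3 + (5 + 2*I)) = 69 + 1*(8 + 2*I) = 69 + (8 + 2*I) = 77 + 2*I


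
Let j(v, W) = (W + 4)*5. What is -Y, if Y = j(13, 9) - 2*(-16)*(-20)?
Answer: 575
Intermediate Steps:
j(v, W) = 20 + 5*W (j(v, W) = (4 + W)*5 = 20 + 5*W)
Y = -575 (Y = (20 + 5*9) - 2*(-16)*(-20) = (20 + 45) + 32*(-20) = 65 - 640 = -575)
-Y = -1*(-575) = 575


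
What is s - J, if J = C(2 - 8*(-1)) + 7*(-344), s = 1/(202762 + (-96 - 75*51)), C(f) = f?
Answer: 476820719/198841 ≈ 2398.0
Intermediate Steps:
s = 1/198841 (s = 1/(202762 + (-96 - 3825)) = 1/(202762 - 3921) = 1/198841 ≈ 5.0291e-6)
J = -2398 (J = (2 - 8*(-1)) + 7*(-344) = (2 + 8) - 2408 = 10 - 2408 = -2398)
s - J = 1/198841 - 1*(-2398) = 1/198841 + 2398 = 476820719/198841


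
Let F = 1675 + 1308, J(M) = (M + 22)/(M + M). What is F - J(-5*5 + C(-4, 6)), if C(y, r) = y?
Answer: 173007/58 ≈ 2982.9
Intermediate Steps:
J(M) = (22 + M)/(2*M) (J(M) = (22 + M)/((2*M)) = (22 + M)*(1/(2*M)) = (22 + M)/(2*M))
F = 2983
F - J(-5*5 + C(-4, 6)) = 2983 - (22 + (-5*5 - 4))/(2*(-5*5 - 4)) = 2983 - (22 + (-25 - 4))/(2*(-25 - 4)) = 2983 - (22 - 29)/(2*(-29)) = 2983 - (-1)*(-7)/(2*29) = 2983 - 1*7/58 = 2983 - 7/58 = 173007/58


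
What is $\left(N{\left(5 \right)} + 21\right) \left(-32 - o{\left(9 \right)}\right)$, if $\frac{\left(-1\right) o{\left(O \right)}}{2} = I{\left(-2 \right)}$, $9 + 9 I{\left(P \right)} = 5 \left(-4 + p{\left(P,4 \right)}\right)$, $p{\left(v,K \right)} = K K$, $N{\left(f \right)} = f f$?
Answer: $- \frac{2852}{3} \approx -950.67$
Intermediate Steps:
$N{\left(f \right)} = f^{2}$
$p{\left(v,K \right)} = K^{2}$
$I{\left(P \right)} = \frac{17}{3}$ ($I{\left(P \right)} = -1 + \frac{5 \left(-4 + 4^{2}\right)}{9} = -1 + \frac{5 \left(-4 + 16\right)}{9} = -1 + \frac{5 \cdot 12}{9} = -1 + \frac{1}{9} \cdot 60 = -1 + \frac{20}{3} = \frac{17}{3}$)
$o{\left(O \right)} = - \frac{34}{3}$ ($o{\left(O \right)} = \left(-2\right) \frac{17}{3} = - \frac{34}{3}$)
$\left(N{\left(5 \right)} + 21\right) \left(-32 - o{\left(9 \right)}\right) = \left(5^{2} + 21\right) \left(-32 - - \frac{34}{3}\right) = \left(25 + 21\right) \left(-32 + \frac{34}{3}\right) = 46 \left(- \frac{62}{3}\right) = - \frac{2852}{3}$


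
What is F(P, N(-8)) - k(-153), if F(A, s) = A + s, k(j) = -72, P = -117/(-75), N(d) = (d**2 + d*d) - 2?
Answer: 4989/25 ≈ 199.56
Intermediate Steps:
N(d) = -2 + 2*d**2 (N(d) = (d**2 + d**2) - 2 = 2*d**2 - 2 = -2 + 2*d**2)
P = 39/25 (P = -117*(-1/75) = 39/25 ≈ 1.5600)
F(P, N(-8)) - k(-153) = (39/25 + (-2 + 2*(-8)**2)) - 1*(-72) = (39/25 + (-2 + 2*64)) + 72 = (39/25 + (-2 + 128)) + 72 = (39/25 + 126) + 72 = 3189/25 + 72 = 4989/25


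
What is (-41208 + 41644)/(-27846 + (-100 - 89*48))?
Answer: -218/16109 ≈ -0.013533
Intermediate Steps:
(-41208 + 41644)/(-27846 + (-100 - 89*48)) = 436/(-27846 + (-100 - 4272)) = 436/(-27846 - 4372) = 436/(-32218) = 436*(-1/32218) = -218/16109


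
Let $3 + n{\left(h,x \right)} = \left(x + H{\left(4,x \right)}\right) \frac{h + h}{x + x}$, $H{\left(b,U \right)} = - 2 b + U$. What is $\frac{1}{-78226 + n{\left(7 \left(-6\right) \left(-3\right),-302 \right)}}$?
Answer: $- \frac{151}{11774023} \approx -1.2825 \cdot 10^{-5}$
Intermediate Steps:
$H{\left(b,U \right)} = U - 2 b$
$n{\left(h,x \right)} = -3 + \frac{h \left(-8 + 2 x\right)}{x}$ ($n{\left(h,x \right)} = -3 + \left(x + \left(x - 8\right)\right) \frac{h + h}{x + x} = -3 + \left(x + \left(x - 8\right)\right) \frac{2 h}{2 x} = -3 + \left(x + \left(-8 + x\right)\right) 2 h \frac{1}{2 x} = -3 + \left(-8 + 2 x\right) \frac{h}{x} = -3 + \frac{h \left(-8 + 2 x\right)}{x}$)
$\frac{1}{-78226 + n{\left(7 \left(-6\right) \left(-3\right),-302 \right)}} = \frac{1}{-78226 - \left(3 - 2 \cdot 7 \left(-6\right) \left(-3\right) + \frac{8 \cdot 7 \left(-6\right) \left(-3\right)}{-302}\right)} = \frac{1}{-78226 - \left(3 - \left(-84\right) \left(-3\right) + 8 \left(\left(-42\right) \left(-3\right)\right) \left(- \frac{1}{302}\right)\right)} = \frac{1}{-78226 - \left(-249 - \frac{504}{151}\right)} = \frac{1}{-78226 + \left(-3 + 252 + \frac{504}{151}\right)} = \frac{1}{-78226 + \frac{38103}{151}} = \frac{1}{- \frac{11774023}{151}} = - \frac{151}{11774023}$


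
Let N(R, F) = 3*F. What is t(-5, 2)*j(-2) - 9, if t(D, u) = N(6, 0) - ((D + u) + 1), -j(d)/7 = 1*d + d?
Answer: 47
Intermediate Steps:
j(d) = -14*d (j(d) = -7*(1*d + d) = -7*(d + d) = -14*d)
t(D, u) = -1 - D - u (t(D, u) = 3*0 - ((D + u) + 1) = 0 - (1 + D + u) = 0 + (-1 - D - u) = -1 - D - u)
t(-5, 2)*j(-2) - 9 = (-1 - 1*(-5) - 1*2)*(-14*(-2)) - 9 = (-1 + 5 - 2)*28 - 9 = 2*28 - 9 = 56 - 9 = 47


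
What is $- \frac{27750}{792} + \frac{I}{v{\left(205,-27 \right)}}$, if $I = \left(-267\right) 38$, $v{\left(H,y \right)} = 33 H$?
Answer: $- \frac{988709}{27060} \approx -36.538$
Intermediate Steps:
$I = -10146$
$- \frac{27750}{792} + \frac{I}{v{\left(205,-27 \right)}} = - \frac{27750}{792} - \frac{10146}{33 \cdot 205} = \left(-27750\right) \frac{1}{792} - \frac{10146}{6765} = - \frac{4625}{132} - \frac{3382}{2255} = - \frac{988709}{27060}$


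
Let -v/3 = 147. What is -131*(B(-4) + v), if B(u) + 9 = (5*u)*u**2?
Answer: 100870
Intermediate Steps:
v = -441 (v = -3*147 = -441)
B(u) = -9 + 5*u**3 (B(u) = -9 + (5*u)*u**2 = -9 + 5*u**3)
-131*(B(-4) + v) = -131*((-9 + 5*(-4)**3) - 441) = -131*((-9 + 5*(-64)) - 441) = -131*((-9 - 320) - 441) = -131*(-329 - 441) = -131*(-770) = 100870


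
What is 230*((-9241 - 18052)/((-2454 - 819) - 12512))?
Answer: 179354/451 ≈ 397.68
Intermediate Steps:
230*((-9241 - 18052)/((-2454 - 819) - 12512)) = 230*(-27293/(-3273 - 12512)) = 230*(-27293/(-15785)) = 230*(-27293*(-1/15785)) = 230*(3899/2255) = 179354/451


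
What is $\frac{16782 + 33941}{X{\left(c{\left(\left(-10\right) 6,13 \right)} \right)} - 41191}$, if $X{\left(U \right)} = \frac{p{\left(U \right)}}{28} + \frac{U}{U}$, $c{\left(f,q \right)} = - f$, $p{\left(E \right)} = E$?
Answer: $- \frac{355061}{288315} \approx -1.2315$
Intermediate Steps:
$X{\left(U \right)} = 1 + \frac{U}{28}$ ($X{\left(U \right)} = \frac{U}{28} + \frac{U}{U} = U \frac{1}{28} + 1 = \frac{U}{28} + 1 = 1 + \frac{U}{28}$)
$\frac{16782 + 33941}{X{\left(c{\left(\left(-10\right) 6,13 \right)} \right)} - 41191} = \frac{16782 + 33941}{\left(1 + \frac{\left(-1\right) \left(\left(-10\right) 6\right)}{28}\right) - 41191} = \frac{50723}{\left(1 + \frac{\left(-1\right) \left(-60\right)}{28}\right) - 41191} = \frac{50723}{\left(1 + \frac{1}{28} \cdot 60\right) - 41191} = \frac{50723}{\left(1 + \frac{15}{7}\right) - 41191} = \frac{50723}{\frac{22}{7} - 41191} = \frac{50723}{- \frac{288315}{7}} = 50723 \left(- \frac{7}{288315}\right) = - \frac{355061}{288315}$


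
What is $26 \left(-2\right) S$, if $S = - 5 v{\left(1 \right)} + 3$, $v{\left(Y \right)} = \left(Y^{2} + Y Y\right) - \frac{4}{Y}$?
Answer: $-676$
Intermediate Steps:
$v{\left(Y \right)} = - \frac{4}{Y} + 2 Y^{2}$ ($v{\left(Y \right)} = \left(Y^{2} + Y^{2}\right) - \frac{4}{Y} = 2 Y^{2} - \frac{4}{Y} = - \frac{4}{Y} + 2 Y^{2}$)
$S = 13$ ($S = - 5 \frac{2 \left(-2 + 1^{3}\right)}{1} + 3 = - 5 \cdot 2 \cdot 1 \left(-2 + 1\right) + 3 = - 5 \cdot 2 \cdot 1 \left(-1\right) + 3 = \left(-5\right) \left(-2\right) + 3 = 10 + 3 = 13$)
$26 \left(-2\right) S = 26 \left(-2\right) 13 = \left(-52\right) 13 = -676$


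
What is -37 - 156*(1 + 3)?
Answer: -661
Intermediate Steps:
-37 - 156*(1 + 3) = -37 - 156*4 = -37 - 78*8 = -37 - 624 = -661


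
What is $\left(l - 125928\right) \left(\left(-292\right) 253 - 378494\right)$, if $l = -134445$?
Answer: $117784934010$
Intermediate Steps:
$\left(l - 125928\right) \left(\left(-292\right) 253 - 378494\right) = \left(-134445 - 125928\right) \left(\left(-292\right) 253 - 378494\right) = - 260373 \left(-73876 - 378494\right) = \left(-260373\right) \left(-452370\right) = 117784934010$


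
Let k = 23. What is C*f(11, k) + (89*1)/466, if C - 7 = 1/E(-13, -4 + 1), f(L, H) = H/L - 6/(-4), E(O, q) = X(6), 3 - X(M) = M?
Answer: 371077/15378 ≈ 24.130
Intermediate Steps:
X(M) = 3 - M
E(O, q) = -3 (E(O, q) = 3 - 1*6 = 3 - 6 = -3)
f(L, H) = 3/2 + H/L (f(L, H) = H/L - 6*(-¼) = H/L + 3/2 = 3/2 + H/L)
C = 20/3 (C = 7 + 1/(-3) = 7 - ⅓ = 20/3 ≈ 6.6667)
C*f(11, k) + (89*1)/466 = 20*(3/2 + 23/11)/3 + (89*1)/466 = 20*(3/2 + 23*(1/11))/3 + 89*(1/466) = 20*(3/2 + 23/11)/3 + 89/466 = (20/3)*(79/22) + 89/466 = 790/33 + 89/466 = 371077/15378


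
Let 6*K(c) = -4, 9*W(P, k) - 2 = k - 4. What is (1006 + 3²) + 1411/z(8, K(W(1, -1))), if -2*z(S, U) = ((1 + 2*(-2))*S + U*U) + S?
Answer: 83749/70 ≈ 1196.4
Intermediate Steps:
W(P, k) = -2/9 + k/9 (W(P, k) = 2/9 + (k - 4)/9 = 2/9 + (-4 + k)/9 = 2/9 + (-4/9 + k/9) = -2/9 + k/9)
K(c) = -⅔ (K(c) = (⅙)*(-4) = -⅔)
z(S, U) = S - U²/2 (z(S, U) = -(((1 + 2*(-2))*S + U*U) + S)/2 = -(((1 - 4)*S + U²) + S)/2 = -((-3*S + U²) + S)/2 = -((U² - 3*S) + S)/2 = -(U² - 2*S)/2 = S - U²/2)
(1006 + 3²) + 1411/z(8, K(W(1, -1))) = (1006 + 3²) + 1411/(8 - (-⅔)²/2) = (1006 + 9) + 1411/(8 - ½*4/9) = 1015 + 1411/(8 - 2/9) = 1015 + 1411/(70/9) = 1015 + 1411*(9/70) = 1015 + 12699/70 = 83749/70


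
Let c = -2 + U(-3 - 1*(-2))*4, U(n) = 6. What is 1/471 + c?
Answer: 10363/471 ≈ 22.002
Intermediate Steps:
c = 22 (c = -2 + 6*4 = -2 + 24 = 22)
1/471 + c = 1/471 + 22 = 10363/471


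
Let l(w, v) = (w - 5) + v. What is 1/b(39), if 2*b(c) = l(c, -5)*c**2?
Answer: 2/44109 ≈ 4.5342e-5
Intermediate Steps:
l(w, v) = -5 + v + w (l(w, v) = (-5 + w) + v = -5 + v + w)
b(c) = c**2*(-10 + c)/2 (b(c) = ((-5 - 5 + c)*c**2)/2 = ((-10 + c)*c**2)/2 = (c**2*(-10 + c))/2 = c**2*(-10 + c)/2)
1/b(39) = 1/((1/2)*39**2*(-10 + 39)) = 1/((1/2)*1521*29) = 1/(44109/2) = 2/44109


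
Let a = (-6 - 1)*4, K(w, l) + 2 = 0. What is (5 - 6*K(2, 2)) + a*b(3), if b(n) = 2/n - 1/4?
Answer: 16/3 ≈ 5.3333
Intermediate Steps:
K(w, l) = -2 (K(w, l) = -2 + 0 = -2)
b(n) = -1/4 + 2/n (b(n) = 2/n - 1*1/4 = 2/n - 1/4 = -1/4 + 2/n)
a = -28 (a = -7*4 = -28)
(5 - 6*K(2, 2)) + a*b(3) = (5 - 6*(-2)) - 7*(8 - 1*3)/3 = (5 + 12) - 7*(8 - 3)/3 = 17 - 7*5/3 = 17 - 28*5/12 = 17 - 35/3 = 16/3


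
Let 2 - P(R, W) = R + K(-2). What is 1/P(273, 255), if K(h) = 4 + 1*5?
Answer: -1/280 ≈ -0.0035714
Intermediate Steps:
K(h) = 9 (K(h) = 4 + 5 = 9)
P(R, W) = -7 - R (P(R, W) = 2 - (R + 9) = 2 - (9 + R) = 2 + (-9 - R) = -7 - R)
1/P(273, 255) = 1/(-7 - 1*273) = 1/(-7 - 273) = 1/(-280) = -1/280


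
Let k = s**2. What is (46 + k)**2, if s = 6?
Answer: 6724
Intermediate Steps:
k = 36 (k = 6**2 = 36)
(46 + k)**2 = (46 + 36)**2 = 82**2 = 6724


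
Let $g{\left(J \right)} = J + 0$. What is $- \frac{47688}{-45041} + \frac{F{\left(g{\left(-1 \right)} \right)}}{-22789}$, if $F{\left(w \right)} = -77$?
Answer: $\frac{1090229989}{1026439349} \approx 1.0621$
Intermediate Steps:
$g{\left(J \right)} = J$
$- \frac{47688}{-45041} + \frac{F{\left(g{\left(-1 \right)} \right)}}{-22789} = - \frac{47688}{-45041} - \frac{77}{-22789} = \left(-47688\right) \left(- \frac{1}{45041}\right) - - \frac{77}{22789} = \frac{47688}{45041} + \frac{77}{22789} = \frac{1090229989}{1026439349}$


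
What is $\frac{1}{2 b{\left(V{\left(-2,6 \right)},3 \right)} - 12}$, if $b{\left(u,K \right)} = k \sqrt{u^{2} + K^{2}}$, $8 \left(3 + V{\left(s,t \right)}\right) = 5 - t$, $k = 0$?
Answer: $- \frac{1}{12} \approx -0.083333$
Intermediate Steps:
$V{\left(s,t \right)} = - \frac{19}{8} - \frac{t}{8}$ ($V{\left(s,t \right)} = -3 + \frac{5 - t}{8} = -3 - \left(- \frac{5}{8} + \frac{t}{8}\right) = - \frac{19}{8} - \frac{t}{8}$)
$b{\left(u,K \right)} = 0$ ($b{\left(u,K \right)} = 0 \sqrt{u^{2} + K^{2}} = 0 \sqrt{K^{2} + u^{2}} = 0$)
$\frac{1}{2 b{\left(V{\left(-2,6 \right)},3 \right)} - 12} = \frac{1}{2 \cdot 0 - 12} = \frac{1}{0 - 12} = \frac{1}{-12} = - \frac{1}{12}$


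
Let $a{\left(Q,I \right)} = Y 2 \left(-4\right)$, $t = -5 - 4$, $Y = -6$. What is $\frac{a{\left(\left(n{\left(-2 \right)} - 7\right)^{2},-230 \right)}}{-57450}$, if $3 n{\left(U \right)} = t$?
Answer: $- \frac{8}{9575} \approx -0.00083551$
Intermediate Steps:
$t = -9$
$n{\left(U \right)} = -3$ ($n{\left(U \right)} = \frac{1}{3} \left(-9\right) = -3$)
$a{\left(Q,I \right)} = 48$ ($a{\left(Q,I \right)} = \left(-6\right) 2 \left(-4\right) = \left(-12\right) \left(-4\right) = 48$)
$\frac{a{\left(\left(n{\left(-2 \right)} - 7\right)^{2},-230 \right)}}{-57450} = \frac{48}{-57450} = 48 \left(- \frac{1}{57450}\right) = - \frac{8}{9575}$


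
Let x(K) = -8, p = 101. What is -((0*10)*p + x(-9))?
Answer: 8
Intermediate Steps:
-((0*10)*p + x(-9)) = -((0*10)*101 - 8) = -(0*101 - 8) = -(0 - 8) = -1*(-8) = 8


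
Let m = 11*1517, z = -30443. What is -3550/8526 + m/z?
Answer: -17881858/18539787 ≈ -0.96451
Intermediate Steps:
m = 16687
-3550/8526 + m/z = -3550/8526 + 16687/(-30443) = -3550*1/8526 + 16687*(-1/30443) = -1775/4263 - 16687/30443 = -17881858/18539787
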